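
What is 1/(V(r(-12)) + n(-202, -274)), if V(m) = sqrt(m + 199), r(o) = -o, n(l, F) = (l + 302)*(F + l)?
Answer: -47600/2265759789 - sqrt(211)/2265759789 ≈ -2.1015e-5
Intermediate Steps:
n(l, F) = (302 + l)*(F + l)
V(m) = sqrt(199 + m)
1/(V(r(-12)) + n(-202, -274)) = 1/(sqrt(199 - 1*(-12)) + ((-202)**2 + 302*(-274) + 302*(-202) - 274*(-202))) = 1/(sqrt(199 + 12) + (40804 - 82748 - 61004 + 55348)) = 1/(sqrt(211) - 47600) = 1/(-47600 + sqrt(211))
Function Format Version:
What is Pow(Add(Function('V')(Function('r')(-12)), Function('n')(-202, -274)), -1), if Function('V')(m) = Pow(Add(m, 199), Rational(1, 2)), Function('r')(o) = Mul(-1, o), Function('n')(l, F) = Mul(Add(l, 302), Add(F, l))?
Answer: Add(Rational(-47600, 2265759789), Mul(Rational(-1, 2265759789), Pow(211, Rational(1, 2)))) ≈ -2.1015e-5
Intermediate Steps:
Function('n')(l, F) = Mul(Add(302, l), Add(F, l))
Function('V')(m) = Pow(Add(199, m), Rational(1, 2))
Pow(Add(Function('V')(Function('r')(-12)), Function('n')(-202, -274)), -1) = Pow(Add(Pow(Add(199, Mul(-1, -12)), Rational(1, 2)), Add(Pow(-202, 2), Mul(302, -274), Mul(302, -202), Mul(-274, -202))), -1) = Pow(Add(Pow(Add(199, 12), Rational(1, 2)), Add(40804, -82748, -61004, 55348)), -1) = Pow(Add(Pow(211, Rational(1, 2)), -47600), -1) = Pow(Add(-47600, Pow(211, Rational(1, 2))), -1)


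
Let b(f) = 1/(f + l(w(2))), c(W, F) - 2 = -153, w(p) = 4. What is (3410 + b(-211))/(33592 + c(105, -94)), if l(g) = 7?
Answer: 695639/6821964 ≈ 0.10197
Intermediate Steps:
c(W, F) = -151 (c(W, F) = 2 - 153 = -151)
b(f) = 1/(7 + f) (b(f) = 1/(f + 7) = 1/(7 + f))
(3410 + b(-211))/(33592 + c(105, -94)) = (3410 + 1/(7 - 211))/(33592 - 151) = (3410 + 1/(-204))/33441 = (3410 - 1/204)*(1/33441) = (695639/204)*(1/33441) = 695639/6821964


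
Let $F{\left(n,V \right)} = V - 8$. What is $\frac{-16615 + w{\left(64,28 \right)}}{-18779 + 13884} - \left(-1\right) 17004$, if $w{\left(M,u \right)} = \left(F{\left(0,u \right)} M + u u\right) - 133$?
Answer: $\frac{83249264}{4895} \approx 17007.0$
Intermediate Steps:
$F{\left(n,V \right)} = -8 + V$
$w{\left(M,u \right)} = -133 + u^{2} + M \left(-8 + u\right)$ ($w{\left(M,u \right)} = \left(\left(-8 + u\right) M + u u\right) - 133 = \left(M \left(-8 + u\right) + u^{2}\right) - 133 = \left(u^{2} + M \left(-8 + u\right)\right) - 133 = -133 + u^{2} + M \left(-8 + u\right)$)
$\frac{-16615 + w{\left(64,28 \right)}}{-18779 + 13884} - \left(-1\right) 17004 = \frac{-16615 + \left(-133 + 28^{2} + 64 \left(-8 + 28\right)\right)}{-18779 + 13884} - \left(-1\right) 17004 = \frac{-16615 + \left(-133 + 784 + 64 \cdot 20\right)}{-4895} - -17004 = \left(-16615 + \left(-133 + 784 + 1280\right)\right) \left(- \frac{1}{4895}\right) + 17004 = \left(-16615 + 1931\right) \left(- \frac{1}{4895}\right) + 17004 = \left(-14684\right) \left(- \frac{1}{4895}\right) + 17004 = \frac{14684}{4895} + 17004 = \frac{83249264}{4895}$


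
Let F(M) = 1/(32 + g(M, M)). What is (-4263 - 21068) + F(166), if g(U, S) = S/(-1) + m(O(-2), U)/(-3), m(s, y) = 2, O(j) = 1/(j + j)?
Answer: -10233727/404 ≈ -25331.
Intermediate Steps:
O(j) = 1/(2*j)
g(U, S) = -2/3 - S (g(U, S) = S/(-1) + 2/(-3) = S*(-1) + 2*(-1/3) = -S - 2/3 = -2/3 - S)
F(M) = 1/(94/3 - M) (F(M) = 1/(32 + (-2/3 - M)) = 1/(94/3 - M))
(-4263 - 21068) + F(166) = (-4263 - 21068) - 3/(-94 + 3*166) = -25331 - 3/(-94 + 498) = -25331 - 3/404 = -10233727/404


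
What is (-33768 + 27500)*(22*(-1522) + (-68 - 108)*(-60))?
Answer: 143687632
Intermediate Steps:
(-33768 + 27500)*(22*(-1522) + (-68 - 108)*(-60)) = -6268*(-33484 - 176*(-60)) = -6268*(-33484 + 10560) = -6268*(-22924) = 143687632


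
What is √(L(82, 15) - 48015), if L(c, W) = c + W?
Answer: I*√47918 ≈ 218.9*I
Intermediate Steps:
L(c, W) = W + c
√(L(82, 15) - 48015) = √((15 + 82) - 48015) = √(97 - 48015) = √(-47918) = I*√47918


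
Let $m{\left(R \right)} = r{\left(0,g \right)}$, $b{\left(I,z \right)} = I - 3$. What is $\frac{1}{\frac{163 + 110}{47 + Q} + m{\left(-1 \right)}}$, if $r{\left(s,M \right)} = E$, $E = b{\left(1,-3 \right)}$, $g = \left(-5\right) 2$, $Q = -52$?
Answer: $- \frac{5}{283} \approx -0.017668$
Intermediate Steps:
$g = -10$
$b{\left(I,z \right)} = -3 + I$
$E = -2$ ($E = -3 + 1 = -2$)
$r{\left(s,M \right)} = -2$
$m{\left(R \right)} = -2$
$\frac{1}{\frac{163 + 110}{47 + Q} + m{\left(-1 \right)}} = \frac{1}{\frac{163 + 110}{47 - 52} - 2} = \frac{1}{\frac{273}{-5} - 2} = \frac{1}{273 \left(- \frac{1}{5}\right) - 2} = \frac{1}{- \frac{273}{5} - 2} = \frac{1}{- \frac{283}{5}} = - \frac{5}{283}$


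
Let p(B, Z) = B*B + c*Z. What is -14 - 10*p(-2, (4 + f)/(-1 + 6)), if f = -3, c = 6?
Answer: -66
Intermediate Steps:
p(B, Z) = B² + 6*Z (p(B, Z) = B*B + 6*Z = B² + 6*Z)
-14 - 10*p(-2, (4 + f)/(-1 + 6)) = -14 - 10*((-2)² + 6*((4 - 3)/(-1 + 6))) = -14 - 10*(4 + 6*(1/5)) = -14 - 10*(4 + 6*(1*(⅕))) = -14 - 10*(4 + 6*(⅕)) = -14 - 10*(4 + 6/5) = -14 - 10*26/5 = -14 - 52 = -66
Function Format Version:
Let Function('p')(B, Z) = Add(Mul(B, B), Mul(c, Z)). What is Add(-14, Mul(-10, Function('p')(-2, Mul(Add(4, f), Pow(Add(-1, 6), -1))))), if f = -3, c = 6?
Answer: -66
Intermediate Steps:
Function('p')(B, Z) = Add(Pow(B, 2), Mul(6, Z)) (Function('p')(B, Z) = Add(Mul(B, B), Mul(6, Z)) = Add(Pow(B, 2), Mul(6, Z)))
Add(-14, Mul(-10, Function('p')(-2, Mul(Add(4, f), Pow(Add(-1, 6), -1))))) = Add(-14, Mul(-10, Add(Pow(-2, 2), Mul(6, Mul(Add(4, -3), Pow(Add(-1, 6), -1)))))) = Add(-14, Mul(-10, Add(4, Mul(6, Mul(1, Pow(5, -1)))))) = Add(-14, Mul(-10, Add(4, Mul(6, Mul(1, Rational(1, 5)))))) = Add(-14, Mul(-10, Add(4, Mul(6, Rational(1, 5))))) = Add(-14, Mul(-10, Add(4, Rational(6, 5)))) = Add(-14, Mul(-10, Rational(26, 5))) = Add(-14, -52) = -66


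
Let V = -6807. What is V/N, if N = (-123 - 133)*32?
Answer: 6807/8192 ≈ 0.83093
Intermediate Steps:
N = -8192 (N = -256*32 = -8192)
V/N = -6807/(-8192) = -6807*(-1/8192) = 6807/8192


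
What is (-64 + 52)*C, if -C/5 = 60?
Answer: 3600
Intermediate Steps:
C = -300 (C = -5*60 = -300)
(-64 + 52)*C = (-64 + 52)*(-300) = -12*(-300) = 3600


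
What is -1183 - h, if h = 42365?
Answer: -43548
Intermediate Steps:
-1183 - h = -1183 - 1*42365 = -1183 - 42365 = -43548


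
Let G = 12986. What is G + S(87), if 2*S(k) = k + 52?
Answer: 26111/2 ≈ 13056.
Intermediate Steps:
S(k) = 26 + k/2 (S(k) = (k + 52)/2 = (52 + k)/2 = 26 + k/2)
G + S(87) = 12986 + (26 + (1/2)*87) = 12986 + (26 + 87/2) = 12986 + 139/2 = 26111/2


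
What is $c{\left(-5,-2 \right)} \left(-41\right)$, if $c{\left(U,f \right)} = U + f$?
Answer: $287$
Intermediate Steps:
$c{\left(-5,-2 \right)} \left(-41\right) = \left(-5 - 2\right) \left(-41\right) = \left(-7\right) \left(-41\right) = 287$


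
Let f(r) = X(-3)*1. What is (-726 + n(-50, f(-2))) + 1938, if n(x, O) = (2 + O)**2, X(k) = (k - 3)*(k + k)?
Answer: 2656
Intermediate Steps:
X(k) = 2*k*(-3 + k) (X(k) = (-3 + k)*(2*k) = 2*k*(-3 + k))
f(r) = 36 (f(r) = (2*(-3)*(-3 - 3))*1 = (2*(-3)*(-6))*1 = 36*1 = 36)
(-726 + n(-50, f(-2))) + 1938 = (-726 + (2 + 36)**2) + 1938 = (-726 + 38**2) + 1938 = (-726 + 1444) + 1938 = 718 + 1938 = 2656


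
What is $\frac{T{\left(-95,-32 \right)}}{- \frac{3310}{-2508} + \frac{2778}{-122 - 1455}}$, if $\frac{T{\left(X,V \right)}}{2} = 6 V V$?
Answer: $- \frac{1278959616}{45983} \approx -27814.0$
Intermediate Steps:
$T{\left(X,V \right)} = 12 V^{2}$ ($T{\left(X,V \right)} = 2 \cdot 6 V V = 2 \cdot 6 V^{2} = 12 V^{2}$)
$\frac{T{\left(-95,-32 \right)}}{- \frac{3310}{-2508} + \frac{2778}{-122 - 1455}} = \frac{12 \left(-32\right)^{2}}{- \frac{3310}{-2508} + \frac{2778}{-122 - 1455}} = \frac{12 \cdot 1024}{\left(-3310\right) \left(- \frac{1}{2508}\right) + \frac{2778}{-122 - 1455}} = \frac{12288}{\frac{1655}{1254} + \frac{2778}{-1577}} = \frac{12288}{\frac{1655}{1254} + 2778 \left(- \frac{1}{1577}\right)} = \frac{12288}{\frac{1655}{1254} - \frac{2778}{1577}} = \frac{12288}{- \frac{45983}{104082}} = 12288 \left(- \frac{104082}{45983}\right) = - \frac{1278959616}{45983}$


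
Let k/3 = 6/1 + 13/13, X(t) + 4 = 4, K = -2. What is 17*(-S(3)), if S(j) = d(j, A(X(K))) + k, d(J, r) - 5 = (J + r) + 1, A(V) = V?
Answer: -510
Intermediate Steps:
X(t) = 0 (X(t) = -4 + 4 = 0)
d(J, r) = 6 + J + r (d(J, r) = 5 + ((J + r) + 1) = 5 + (1 + J + r) = 6 + J + r)
k = 21 (k = 3*(6/1 + 13/13) = 3*(6*1 + 13*(1/13)) = 3*(6 + 1) = 3*7 = 21)
S(j) = 27 + j (S(j) = (6 + j + 0) + 21 = (6 + j) + 21 = 27 + j)
17*(-S(3)) = 17*(-(27 + 3)) = 17*(-1*30) = 17*(-30) = -510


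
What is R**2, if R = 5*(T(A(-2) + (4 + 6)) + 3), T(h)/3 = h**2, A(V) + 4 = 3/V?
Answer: 1625625/16 ≈ 1.0160e+5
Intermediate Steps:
A(V) = -4 + 3/V
T(h) = 3*h**2
R = 1275/4 (R = 5*(3*((-4 + 3/(-2)) + (4 + 6))**2 + 3) = 5*(3*((-4 + 3*(-1/2)) + 10)**2 + 3) = 5*(3*((-4 - 3/2) + 10)**2 + 3) = 5*(3*(-11/2 + 10)**2 + 3) = 5*(3*(9/2)**2 + 3) = 5*(3*(81/4) + 3) = 5*(243/4 + 3) = 5*(255/4) = 1275/4 ≈ 318.75)
R**2 = (1275/4)**2 = 1625625/16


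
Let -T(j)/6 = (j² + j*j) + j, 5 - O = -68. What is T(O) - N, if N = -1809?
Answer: -62577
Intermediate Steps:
O = 73 (O = 5 - 1*(-68) = 5 + 68 = 73)
T(j) = -12*j² - 6*j (T(j) = -6*((j² + j*j) + j) = -6*((j² + j²) + j) = -6*(2*j² + j) = -6*(j + 2*j²) = -12*j² - 6*j)
T(O) - N = -6*73*(1 + 2*73) - 1*(-1809) = -6*73*(1 + 146) + 1809 = -6*73*147 + 1809 = -64386 + 1809 = -62577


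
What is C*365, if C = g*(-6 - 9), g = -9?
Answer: 49275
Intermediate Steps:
C = 135 (C = -9*(-6 - 9) = -9*(-15) = 135)
C*365 = 135*365 = 49275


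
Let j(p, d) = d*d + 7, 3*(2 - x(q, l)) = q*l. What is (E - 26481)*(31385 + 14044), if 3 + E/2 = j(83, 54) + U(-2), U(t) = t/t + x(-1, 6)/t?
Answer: -937790847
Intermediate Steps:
x(q, l) = 2 - l*q/3 (x(q, l) = 2 - q*l/3 = 2 - l*q/3)
j(p, d) = 7 + d² (j(p, d) = d² + 7 = 7 + d²)
U(t) = 1 + 4/t (U(t) = t/t + (2 - ⅓*6*(-1))/t = 1 + (2 + 2)/t = 1 + 4/t)
E = 5838 (E = -6 + 2*((7 + 54²) + (4 - 2)/(-2)) = -6 + 2*((7 + 2916) - ½*2) = -6 + 2*(2923 - 1) = -6 + 2*2922 = -6 + 5844 = 5838)
(E - 26481)*(31385 + 14044) = (5838 - 26481)*(31385 + 14044) = -20643*45429 = -937790847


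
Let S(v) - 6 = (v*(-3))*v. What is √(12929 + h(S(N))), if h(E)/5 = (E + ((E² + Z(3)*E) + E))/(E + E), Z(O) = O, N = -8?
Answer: √49906/2 ≈ 111.70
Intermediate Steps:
S(v) = 6 - 3*v² (S(v) = 6 + (v*(-3))*v = 6 + (-3*v)*v = 6 - 3*v²)
h(E) = 5*(E² + 5*E)/(2*E) (h(E) = 5*((E + ((E² + 3*E) + E))/(E + E)) = 5*((E + (E² + 4*E))/((2*E))) = 5*((E² + 5*E)*(1/(2*E))) = 5*((E² + 5*E)/(2*E)) = 5*(E² + 5*E)/(2*E))
√(12929 + h(S(N))) = √(12929 + (25/2 + 5*(6 - 3*(-8)²)/2)) = √(12929 + (25/2 + 5*(6 - 3*64)/2)) = √(12929 + (25/2 + 5*(6 - 192)/2)) = √(12929 + (25/2 + (5/2)*(-186))) = √(12929 + (25/2 - 465)) = √(12929 - 905/2) = √(24953/2) = √49906/2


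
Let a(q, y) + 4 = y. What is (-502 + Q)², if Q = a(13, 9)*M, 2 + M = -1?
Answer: 267289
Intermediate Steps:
a(q, y) = -4 + y
M = -3 (M = -2 - 1 = -3)
Q = -15 (Q = (-4 + 9)*(-3) = 5*(-3) = -15)
(-502 + Q)² = (-502 - 15)² = (-517)² = 267289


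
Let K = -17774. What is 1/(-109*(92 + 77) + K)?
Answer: -1/36195 ≈ -2.7628e-5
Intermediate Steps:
1/(-109*(92 + 77) + K) = 1/(-109*(92 + 77) - 17774) = 1/(-109*169 - 17774) = 1/(-18421 - 17774) = 1/(-36195) = -1/36195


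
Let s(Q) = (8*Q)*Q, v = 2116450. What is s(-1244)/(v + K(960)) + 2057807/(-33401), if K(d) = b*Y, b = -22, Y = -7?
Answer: -985512131985/17674172551 ≈ -55.760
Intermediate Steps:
s(Q) = 8*Q²
K(d) = 154 (K(d) = -22*(-7) = 154)
s(-1244)/(v + K(960)) + 2057807/(-33401) = (8*(-1244)²)/(2116450 + 154) + 2057807/(-33401) = (8*1547536)/2116604 + 2057807*(-1/33401) = 12380288*(1/2116604) - 2057807/33401 = 3095072/529151 - 2057807/33401 = -985512131985/17674172551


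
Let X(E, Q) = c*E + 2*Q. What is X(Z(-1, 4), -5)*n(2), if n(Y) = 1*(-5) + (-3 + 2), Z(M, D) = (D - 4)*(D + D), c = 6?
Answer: 60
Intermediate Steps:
Z(M, D) = 2*D*(-4 + D) (Z(M, D) = (-4 + D)*(2*D) = 2*D*(-4 + D))
X(E, Q) = 2*Q + 6*E (X(E, Q) = 6*E + 2*Q = 2*Q + 6*E)
n(Y) = -6 (n(Y) = -5 - 1 = -6)
X(Z(-1, 4), -5)*n(2) = (2*(-5) + 6*(2*4*(-4 + 4)))*(-6) = (-10 + 6*(2*4*0))*(-6) = (-10 + 6*0)*(-6) = (-10 + 0)*(-6) = -10*(-6) = 60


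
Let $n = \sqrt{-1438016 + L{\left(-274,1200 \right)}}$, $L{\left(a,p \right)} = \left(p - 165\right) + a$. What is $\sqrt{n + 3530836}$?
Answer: $\sqrt{3530836 + 123 i \sqrt{95}} \approx 1879.1 + 0.319 i$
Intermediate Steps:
$L{\left(a,p \right)} = -165 + a + p$ ($L{\left(a,p \right)} = \left(p - 165\right) + a = \left(-165 + p\right) + a = -165 + a + p$)
$n = 123 i \sqrt{95}$ ($n = \sqrt{-1438016 - -761} = \sqrt{-1438016 + 761} = \sqrt{-1437255} = 123 i \sqrt{95} \approx 1198.9 i$)
$\sqrt{n + 3530836} = \sqrt{123 i \sqrt{95} + 3530836} = \sqrt{3530836 + 123 i \sqrt{95}}$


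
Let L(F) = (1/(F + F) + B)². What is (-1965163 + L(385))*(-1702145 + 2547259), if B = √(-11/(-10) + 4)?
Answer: -492338958339830313/296450 + 422557*√510/1925 ≈ -1.6608e+12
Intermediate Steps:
B = √510/10 (B = √(-11*(-⅒) + 4) = √(11/10 + 4) = √(51/10) = √510/10 ≈ 2.2583)
L(F) = (1/(2*F) + √510/10)² (L(F) = (1/(F + F) + √510/10)² = (1/(2*F) + √510/10)²)
(-1965163 + L(385))*(-1702145 + 2547259) = (-1965163 + (1/100)*(5 + 385*√510)²/385²)*(-1702145 + 2547259) = (-1965163 + (1/100)*(1/148225)*(5 + 385*√510)²)*845114 = (-1965163 + (5 + 385*√510)²/14822500)*845114 = -1660786763582 + 422557*(5 + 385*√510)²/7411250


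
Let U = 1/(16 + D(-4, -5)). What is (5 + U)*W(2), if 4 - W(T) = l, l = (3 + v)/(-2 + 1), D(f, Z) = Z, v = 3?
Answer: 560/11 ≈ 50.909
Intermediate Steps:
U = 1/11 (U = 1/(16 - 5) = 1/11 ≈ 0.090909)
l = -6 (l = (3 + 3)/(-2 + 1) = 6/(-1) = 6*(-1) = -6)
W(T) = 10 (W(T) = 4 - 1*(-6) = 4 + 6 = 10)
(5 + U)*W(2) = (5 + 1/11)*10 = (56/11)*10 = 560/11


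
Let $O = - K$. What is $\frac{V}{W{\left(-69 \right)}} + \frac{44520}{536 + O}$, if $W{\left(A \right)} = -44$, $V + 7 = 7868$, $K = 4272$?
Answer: $- \frac{3915947}{20548} \approx -190.58$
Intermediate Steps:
$O = -4272$ ($O = \left(-1\right) 4272 = -4272$)
$V = 7861$ ($V = -7 + 7868 = 7861$)
$\frac{V}{W{\left(-69 \right)}} + \frac{44520}{536 + O} = \frac{7861}{-44} + \frac{44520}{536 - 4272} = 7861 \left(- \frac{1}{44}\right) + \frac{44520}{-3736} = - \frac{7861}{44} + 44520 \left(- \frac{1}{3736}\right) = - \frac{7861}{44} - \frac{5565}{467} = - \frac{3915947}{20548}$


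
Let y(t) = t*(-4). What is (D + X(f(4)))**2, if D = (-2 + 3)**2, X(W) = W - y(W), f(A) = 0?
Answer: 1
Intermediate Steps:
y(t) = -4*t
X(W) = 5*W (X(W) = W - (-4)*W = W + 4*W = 5*W)
D = 1 (D = 1**2 = 1)
(D + X(f(4)))**2 = (1 + 5*0)**2 = (1 + 0)**2 = 1**2 = 1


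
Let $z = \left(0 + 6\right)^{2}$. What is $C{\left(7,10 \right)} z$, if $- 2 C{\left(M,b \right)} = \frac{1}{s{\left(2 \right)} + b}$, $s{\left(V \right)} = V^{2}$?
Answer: $- \frac{9}{7} \approx -1.2857$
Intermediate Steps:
$C{\left(M,b \right)} = - \frac{1}{2 \left(4 + b\right)}$ ($C{\left(M,b \right)} = - \frac{1}{2 \left(2^{2} + b\right)} = - \frac{1}{2 \left(4 + b\right)}$)
$z = 36$ ($z = 6^{2} = 36$)
$C{\left(7,10 \right)} z = - \frac{1}{8 + 2 \cdot 10} \cdot 36 = - \frac{1}{8 + 20} \cdot 36 = - \frac{1}{28} \cdot 36 = \left(-1\right) \frac{1}{28} \cdot 36 = \left(- \frac{1}{28}\right) 36 = - \frac{9}{7}$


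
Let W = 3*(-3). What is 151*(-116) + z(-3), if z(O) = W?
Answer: -17525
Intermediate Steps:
W = -9
z(O) = -9
151*(-116) + z(-3) = 151*(-116) - 9 = -17516 - 9 = -17525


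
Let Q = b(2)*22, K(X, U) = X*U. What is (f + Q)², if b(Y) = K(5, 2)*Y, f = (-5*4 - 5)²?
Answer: 1134225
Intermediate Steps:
K(X, U) = U*X
f = 625 (f = (-20 - 5)² = (-25)² = 625)
b(Y) = 10*Y (b(Y) = (2*5)*Y = 10*Y)
Q = 440 (Q = (10*2)*22 = 20*22 = 440)
(f + Q)² = (625 + 440)² = 1065² = 1134225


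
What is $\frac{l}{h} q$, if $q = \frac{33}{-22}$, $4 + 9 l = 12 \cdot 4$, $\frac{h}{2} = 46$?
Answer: $- \frac{11}{138} \approx -0.07971$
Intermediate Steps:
$h = 92$ ($h = 2 \cdot 46 = 92$)
$l = \frac{44}{9}$ ($l = - \frac{4}{9} + \frac{12 \cdot 4}{9} = - \frac{4}{9} + \frac{1}{9} \cdot 48 = - \frac{4}{9} + \frac{16}{3} = \frac{44}{9} \approx 4.8889$)
$q = - \frac{3}{2}$ ($q = 33 \left(- \frac{1}{22}\right) = - \frac{3}{2} \approx -1.5$)
$\frac{l}{h} q = \frac{1}{92} \cdot \frac{44}{9} \left(- \frac{3}{2}\right) = \frac{11}{207} \left(- \frac{3}{2}\right) = - \frac{11}{138}$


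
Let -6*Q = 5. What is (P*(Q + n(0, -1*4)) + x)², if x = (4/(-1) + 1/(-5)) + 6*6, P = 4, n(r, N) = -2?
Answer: 94249/225 ≈ 418.88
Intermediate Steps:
Q = -⅚ (Q = -⅙*5 = -⅚ ≈ -0.83333)
x = 159/5 (x = (4*(-1) + 1*(-⅕)) + 36 = (-4 - ⅕) + 36 = -21/5 + 36 = 159/5 ≈ 31.800)
(P*(Q + n(0, -1*4)) + x)² = (4*(-⅚ - 2) + 159/5)² = (4*(-17/6) + 159/5)² = (-34/3 + 159/5)² = (307/15)² = 94249/225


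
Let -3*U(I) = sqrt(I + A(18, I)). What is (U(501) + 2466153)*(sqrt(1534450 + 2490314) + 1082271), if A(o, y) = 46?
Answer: (360757 + 2*sqrt(111799))*(7398459 - sqrt(547)) ≈ 2.6740e+12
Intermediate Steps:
U(I) = -sqrt(46 + I)/3 (U(I) = -sqrt(I + 46)/3 = -sqrt(46 + I)/3)
(U(501) + 2466153)*(sqrt(1534450 + 2490314) + 1082271) = (-sqrt(46 + 501)/3 + 2466153)*(sqrt(1534450 + 2490314) + 1082271) = (-sqrt(547)/3 + 2466153)*(sqrt(4024764) + 1082271) = (2466153 - sqrt(547)/3)*(6*sqrt(111799) + 1082271) = (2466153 - sqrt(547)/3)*(1082271 + 6*sqrt(111799)) = (1082271 + 6*sqrt(111799))*(2466153 - sqrt(547)/3)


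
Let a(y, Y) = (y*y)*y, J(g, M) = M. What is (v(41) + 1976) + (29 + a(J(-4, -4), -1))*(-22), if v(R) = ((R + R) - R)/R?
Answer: 2747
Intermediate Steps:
a(y, Y) = y³ (a(y, Y) = y²*y = y³)
v(R) = 1 (v(R) = (2*R - R)/R = R/R = 1)
(v(41) + 1976) + (29 + a(J(-4, -4), -1))*(-22) = (1 + 1976) + (29 + (-4)³)*(-22) = 1977 + (29 - 64)*(-22) = 1977 - 35*(-22) = 1977 + 770 = 2747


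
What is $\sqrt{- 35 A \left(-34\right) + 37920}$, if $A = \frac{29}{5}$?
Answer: $\sqrt{44822} \approx 211.71$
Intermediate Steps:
$A = \frac{29}{5}$ ($A = 29 \cdot \frac{1}{5} = \frac{29}{5} \approx 5.8$)
$\sqrt{- 35 A \left(-34\right) + 37920} = \sqrt{\left(-35\right) \frac{29}{5} \left(-34\right) + 37920} = \sqrt{\left(-203\right) \left(-34\right) + 37920} = \sqrt{6902 + 37920} = \sqrt{44822}$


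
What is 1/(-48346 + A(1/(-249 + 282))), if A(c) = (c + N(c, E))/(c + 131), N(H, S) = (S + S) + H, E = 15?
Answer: -1081/52261778 ≈ -2.0684e-5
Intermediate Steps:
N(H, S) = H + 2*S (N(H, S) = 2*S + H = H + 2*S)
A(c) = (30 + 2*c)/(131 + c) (A(c) = (c + (c + 2*15))/(c + 131) = (c + (c + 30))/(131 + c) = (c + (30 + c))/(131 + c) = (30 + 2*c)/(131 + c))
1/(-48346 + A(1/(-249 + 282))) = 1/(-48346 + 2*(15 + 1/(-249 + 282))/(131 + 1/(-249 + 282))) = 1/(-48346 + 2*(15 + 1/33)/(131 + 1/33)) = 1/(-48346 + 2*(496/33)/(4324/33)) = 1/(-48346 + 2*(33/4324)*(496/33)) = 1/(-48346 + 248/1081) = 1/(-52261778/1081) = -1081/52261778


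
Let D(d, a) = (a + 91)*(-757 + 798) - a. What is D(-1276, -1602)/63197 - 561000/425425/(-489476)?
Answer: -672019161161/703735186063 ≈ -0.95493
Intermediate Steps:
D(d, a) = 3731 + 40*a (D(d, a) = (91 + a)*41 - a = (3731 + 41*a) - a = 3731 + 40*a)
D(-1276, -1602)/63197 - 561000/425425/(-489476) = (3731 + 40*(-1602))/63197 - 561000/425425/(-489476) = (3731 - 64080)*(1/63197) - 561000*1/425425*(-1/489476) = -60349*1/63197 - 120/91*(-1/489476) = -60349/63197 + 30/11135579 = -672019161161/703735186063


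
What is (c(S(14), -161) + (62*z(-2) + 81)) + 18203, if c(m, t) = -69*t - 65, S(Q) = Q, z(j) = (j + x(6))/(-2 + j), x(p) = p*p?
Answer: 28801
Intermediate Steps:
x(p) = p**2
z(j) = (36 + j)/(-2 + j) (z(j) = (j + 6**2)/(-2 + j) = (j + 36)/(-2 + j) = (36 + j)/(-2 + j))
c(m, t) = -65 - 69*t
(c(S(14), -161) + (62*z(-2) + 81)) + 18203 = ((-65 - 69*(-161)) + (62*((36 - 2)/(-2 - 2)) + 81)) + 18203 = ((-65 + 11109) + (62*(34/(-4)) + 81)) + 18203 = (11044 + (62*(-1/4*34) + 81)) + 18203 = (11044 + (62*(-17/2) + 81)) + 18203 = (11044 + (-527 + 81)) + 18203 = (11044 - 446) + 18203 = 10598 + 18203 = 28801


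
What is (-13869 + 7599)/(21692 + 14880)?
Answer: -3135/18286 ≈ -0.17144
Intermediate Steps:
(-13869 + 7599)/(21692 + 14880) = -6270/36572 = -6270*1/36572 = -3135/18286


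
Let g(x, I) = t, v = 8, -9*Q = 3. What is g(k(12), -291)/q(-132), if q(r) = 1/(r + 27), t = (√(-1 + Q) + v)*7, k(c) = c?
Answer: -5880 - 490*I*√3 ≈ -5880.0 - 848.71*I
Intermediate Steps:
Q = -⅓ (Q = -⅑*3 = -⅓ ≈ -0.33333)
t = 56 + 14*I*√3/3 (t = (√(-1 - ⅓) + 8)*7 = (√(-4/3) + 8)*7 = (2*I*√3/3 + 8)*7 = (8 + 2*I*√3/3)*7 = 56 + 14*I*√3/3 ≈ 56.0 + 8.0829*I)
q(r) = 1/(27 + r)
g(x, I) = 56 + 14*I*√3/3
g(k(12), -291)/q(-132) = (56 + 14*I*√3/3)/(1/(27 - 132)) = (56 + 14*I*√3/3)/(1/(-105)) = (56 + 14*I*√3/3)/(-1/105) = (56 + 14*I*√3/3)*(-105) = -5880 - 490*I*√3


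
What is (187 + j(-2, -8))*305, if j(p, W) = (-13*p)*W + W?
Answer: -8845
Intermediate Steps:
j(p, W) = W - 13*W*p (j(p, W) = -13*W*p + W = W - 13*W*p)
(187 + j(-2, -8))*305 = (187 - 8*(1 - 13*(-2)))*305 = (187 - 8*(1 + 26))*305 = (187 - 8*27)*305 = (187 - 216)*305 = -29*305 = -8845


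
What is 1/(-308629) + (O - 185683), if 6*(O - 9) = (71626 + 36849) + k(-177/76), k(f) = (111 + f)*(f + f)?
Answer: -896735483314663/5347923312 ≈ -1.6768e+5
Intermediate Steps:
k(f) = 2*f*(111 + f) (k(f) = (111 + f)*(2*f) = 2*f*(111 + f))
O = 311969909/17328 (O = 9 + ((71626 + 36849) + 2*(-177/76)*(111 - 177/76))/6 = 9 + (108475 + 2*(-177*1/76)*(111 - 177*1/76))/6 = 9 + (108475 + 2*(-177/76)*(111 - 177/76))/6 = 9 + (108475 + 2*(-177/76)*(8259/76))/6 = 9 + (108475 - 1461843/2888)/6 = 9 + (⅙)*(311813957/2888) = 9 + 311813957/17328 = 311969909/17328 ≈ 18004.)
1/(-308629) + (O - 185683) = 1/(-308629) + (311969909/17328 - 185683) = -1/308629 - 2905545115/17328 = -896735483314663/5347923312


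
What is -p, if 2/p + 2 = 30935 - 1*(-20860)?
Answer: -2/51793 ≈ -3.8615e-5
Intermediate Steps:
p = 2/51793 (p = 2/(-2 + (30935 - 1*(-20860))) = 2/(-2 + (30935 + 20860)) = 2/(-2 + 51795) = 2/51793 ≈ 3.8615e-5)
-p = -1*2/51793 = -2/51793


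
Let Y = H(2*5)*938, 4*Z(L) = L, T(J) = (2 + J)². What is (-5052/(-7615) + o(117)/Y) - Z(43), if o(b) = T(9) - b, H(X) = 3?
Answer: -432221539/42857220 ≈ -10.085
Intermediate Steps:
Z(L) = L/4
o(b) = 121 - b (o(b) = (2 + 9)² - b = 11² - b = 121 - b)
Y = 2814 (Y = 3*938 = 2814)
(-5052/(-7615) + o(117)/Y) - Z(43) = (-5052/(-7615) + (121 - 1*117)/2814) - 43/4 = (-5052*(-1/7615) + (121 - 117)*(1/2814)) - 1*43/4 = (5052/7615 + 4*(1/2814)) - 43/4 = (5052/7615 + 2/1407) - 43/4 = 7123394/10714305 - 43/4 = -432221539/42857220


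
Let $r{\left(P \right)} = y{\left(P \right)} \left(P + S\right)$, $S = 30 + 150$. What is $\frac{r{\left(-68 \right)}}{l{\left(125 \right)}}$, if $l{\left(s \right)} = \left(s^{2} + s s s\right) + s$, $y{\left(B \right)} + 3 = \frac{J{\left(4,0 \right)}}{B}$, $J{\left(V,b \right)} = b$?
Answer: $- \frac{336}{1968875} \approx -0.00017066$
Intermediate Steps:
$y{\left(B \right)} = -3$ ($y{\left(B \right)} = -3 + \frac{0}{B} = -3 + 0 = -3$)
$l{\left(s \right)} = s + s^{2} + s^{3}$ ($l{\left(s \right)} = \left(s^{2} + s^{2} s\right) + s = \left(s^{2} + s^{3}\right) + s = s + s^{2} + s^{3}$)
$S = 180$
$r{\left(P \right)} = -540 - 3 P$ ($r{\left(P \right)} = - 3 \left(P + 180\right) = - 3 \left(180 + P\right) = -540 - 3 P$)
$\frac{r{\left(-68 \right)}}{l{\left(125 \right)}} = \frac{-540 - -204}{125 \left(1 + 125 + 125^{2}\right)} = \frac{-540 + 204}{125 \left(1 + 125 + 15625\right)} = - \frac{336}{125 \cdot 15751} = - \frac{336}{1968875}$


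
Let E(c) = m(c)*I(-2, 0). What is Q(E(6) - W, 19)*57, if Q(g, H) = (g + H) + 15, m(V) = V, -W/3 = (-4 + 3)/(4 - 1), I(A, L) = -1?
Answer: 1539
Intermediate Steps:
W = 1 (W = -3*(-4 + 3)/(4 - 1) = -(-3)/3 = -3*(-⅓) = 1)
E(c) = -c (E(c) = c*(-1) = -c)
Q(g, H) = 15 + H + g (Q(g, H) = (H + g) + 15 = 15 + H + g)
Q(E(6) - W, 19)*57 = (15 + 19 + (-1*6 - 1*1))*57 = (15 + 19 + (-6 - 1))*57 = (15 + 19 - 7)*57 = 27*57 = 1539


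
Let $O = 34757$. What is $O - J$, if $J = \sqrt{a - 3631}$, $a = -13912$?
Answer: $34757 - i \sqrt{17543} \approx 34757.0 - 132.45 i$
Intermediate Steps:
$J = i \sqrt{17543}$ ($J = \sqrt{-13912 - 3631} = \sqrt{-17543} = i \sqrt{17543} \approx 132.45 i$)
$O - J = 34757 - i \sqrt{17543}$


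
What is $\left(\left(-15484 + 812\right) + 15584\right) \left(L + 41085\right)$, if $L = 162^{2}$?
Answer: $61404048$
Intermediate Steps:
$L = 26244$
$\left(\left(-15484 + 812\right) + 15584\right) \left(L + 41085\right) = \left(\left(-15484 + 812\right) + 15584\right) \left(26244 + 41085\right) = \left(-14672 + 15584\right) 67329 = 912 \cdot 67329 = 61404048$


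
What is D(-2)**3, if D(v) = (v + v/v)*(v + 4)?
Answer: -8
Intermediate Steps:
D(v) = (1 + v)*(4 + v) (D(v) = (v + 1)*(4 + v) = (1 + v)*(4 + v))
D(-2)**3 = (4 + (-2)**2 + 5*(-2))**3 = (4 + 4 - 10)**3 = (-2)**3 = -8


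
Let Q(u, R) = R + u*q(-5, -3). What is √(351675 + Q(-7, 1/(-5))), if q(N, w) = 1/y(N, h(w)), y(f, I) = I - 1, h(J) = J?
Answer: √35167655/10 ≈ 593.02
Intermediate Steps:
y(f, I) = -1 + I
q(N, w) = 1/(-1 + w)
Q(u, R) = R - u/4 (Q(u, R) = R + u/(-1 - 3) = R + u/(-4) = R + u*(-¼) = R - u/4)
√(351675 + Q(-7, 1/(-5))) = √(351675 + (1/(-5) - ¼*(-7))) = √(351675 + (-⅕ + 7/4)) = √(351675 + 31/20) = √(7033531/20) = √35167655/10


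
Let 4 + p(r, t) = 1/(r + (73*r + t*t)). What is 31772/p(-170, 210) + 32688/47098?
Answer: -23581166423384/2969034371 ≈ -7942.4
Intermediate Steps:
p(r, t) = -4 + 1/(t² + 74*r) (p(r, t) = -4 + 1/(r + (73*r + t*t)) = -4 + 1/(r + (73*r + t²)) = -4 + 1/(r + (t² + 73*r)) = -4 + 1/(t² + 74*r))
31772/p(-170, 210) + 32688/47098 = 31772/(((1 - 296*(-170) - 4*210²)/(210² + 74*(-170)))) + 32688/47098 = 31772/(((1 + 50320 - 4*44100)/(44100 - 12580))) + 32688*(1/47098) = 31772/(((1 + 50320 - 176400)/31520)) + 16344/23549 = 31772/(((1/31520)*(-126079))) + 16344/23549 = 31772/(-126079/31520) + 16344/23549 = 31772*(-31520/126079) + 16344/23549 = -1001453440/126079 + 16344/23549 = -23581166423384/2969034371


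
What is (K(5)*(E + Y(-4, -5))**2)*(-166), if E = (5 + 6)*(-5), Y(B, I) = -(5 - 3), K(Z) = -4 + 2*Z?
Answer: -3236004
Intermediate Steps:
Y(B, I) = -2 (Y(B, I) = -1*2 = -2)
E = -55 (E = 11*(-5) = -55)
(K(5)*(E + Y(-4, -5))**2)*(-166) = ((-4 + 2*5)*(-55 - 2)**2)*(-166) = ((-4 + 10)*(-57)**2)*(-166) = (6*3249)*(-166) = 19494*(-166) = -3236004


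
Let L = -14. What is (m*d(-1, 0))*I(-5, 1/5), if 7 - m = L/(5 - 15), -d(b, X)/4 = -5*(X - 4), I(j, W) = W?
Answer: -448/5 ≈ -89.600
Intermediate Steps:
d(b, X) = -80 + 20*X (d(b, X) = -(-20)*(X - 4) = -(-20)*(-4 + X) = -4*(20 - 5*X) = -80 + 20*X)
m = 28/5 (m = 7 - (-14)/(5 - 15) = 7 - (-14)/(-10) = 7 - (-14)*(-1)/10 = 7 - 1*7/5 = 7 - 7/5 = 28/5 ≈ 5.6000)
(m*d(-1, 0))*I(-5, 1/5) = (28*(-80 + 20*0)/5)*(1/5) = (28*(-80 + 0)/5)*(1*(⅕)) = ((28/5)*(-80))*(⅕) = -448*⅕ = -448/5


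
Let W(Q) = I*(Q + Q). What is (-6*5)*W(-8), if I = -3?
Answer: -1440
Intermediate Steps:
W(Q) = -6*Q (W(Q) = -3*(Q + Q) = -6*Q)
(-6*5)*W(-8) = (-6*5)*(-6*(-8)) = -30*48 = -1440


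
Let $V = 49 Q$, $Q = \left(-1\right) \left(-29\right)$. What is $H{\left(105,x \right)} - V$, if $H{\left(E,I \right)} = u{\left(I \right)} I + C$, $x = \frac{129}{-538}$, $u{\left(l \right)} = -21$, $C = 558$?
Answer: $- \frac{461585}{538} \approx -857.96$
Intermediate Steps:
$x = - \frac{129}{538}$ ($x = 129 \left(- \frac{1}{538}\right) = - \frac{129}{538} \approx -0.23978$)
$Q = 29$
$H{\left(E,I \right)} = 558 - 21 I$ ($H{\left(E,I \right)} = - 21 I + 558 = 558 - 21 I$)
$V = 1421$ ($V = 49 \cdot 29 = 1421$)
$H{\left(105,x \right)} - V = \left(558 - - \frac{2709}{538}\right) - 1421 = \left(558 + \frac{2709}{538}\right) - 1421 = \frac{302913}{538} - 1421 = - \frac{461585}{538}$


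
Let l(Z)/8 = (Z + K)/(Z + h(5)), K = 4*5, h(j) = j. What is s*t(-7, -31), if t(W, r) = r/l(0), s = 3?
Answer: -93/32 ≈ -2.9063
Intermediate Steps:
K = 20
l(Z) = 8*(20 + Z)/(5 + Z) (l(Z) = 8*((Z + 20)/(Z + 5)) = 8*((20 + Z)/(5 + Z)) = 8*(20 + Z)/(5 + Z))
t(W, r) = r/32 (t(W, r) = r/((8*(20 + 0)/(5 + 0))) = r/((8*20/5)) = r/((8*(⅕)*20)) = r/32)
s*t(-7, -31) = 3*((1/32)*(-31)) = 3*(-31/32) = -93/32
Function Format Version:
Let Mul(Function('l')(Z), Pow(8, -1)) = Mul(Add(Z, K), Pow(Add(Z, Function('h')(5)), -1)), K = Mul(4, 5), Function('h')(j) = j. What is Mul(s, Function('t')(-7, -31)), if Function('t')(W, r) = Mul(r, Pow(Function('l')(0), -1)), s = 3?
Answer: Rational(-93, 32) ≈ -2.9063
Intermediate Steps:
K = 20
Function('l')(Z) = Mul(8, Pow(Add(5, Z), -1), Add(20, Z)) (Function('l')(Z) = Mul(8, Mul(Add(Z, 20), Pow(Add(Z, 5), -1))) = Mul(8, Mul(Add(20, Z), Pow(Add(5, Z), -1))) = Mul(8, Mul(Pow(Add(5, Z), -1), Add(20, Z))) = Mul(8, Pow(Add(5, Z), -1), Add(20, Z)))
Function('t')(W, r) = Mul(Rational(1, 32), r) (Function('t')(W, r) = Mul(r, Pow(Mul(8, Pow(Add(5, 0), -1), Add(20, 0)), -1)) = Mul(r, Pow(Mul(8, Pow(5, -1), 20), -1)) = Mul(r, Pow(Mul(8, Rational(1, 5), 20), -1)) = Mul(r, Pow(32, -1)) = Mul(r, Rational(1, 32)) = Mul(Rational(1, 32), r))
Mul(s, Function('t')(-7, -31)) = Mul(3, Mul(Rational(1, 32), -31)) = Mul(3, Rational(-31, 32)) = Rational(-93, 32)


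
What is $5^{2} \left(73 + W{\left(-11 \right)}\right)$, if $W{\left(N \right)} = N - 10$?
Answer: $1300$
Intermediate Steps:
$W{\left(N \right)} = -10 + N$ ($W{\left(N \right)} = N - 10 = -10 + N$)
$5^{2} \left(73 + W{\left(-11 \right)}\right) = 5^{2} \left(73 - 21\right) = 25 \left(73 - 21\right) = 25 \cdot 52 = 1300$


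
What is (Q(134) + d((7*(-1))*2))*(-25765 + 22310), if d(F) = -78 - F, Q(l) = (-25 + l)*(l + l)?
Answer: -100706340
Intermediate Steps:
Q(l) = 2*l*(-25 + l) (Q(l) = (-25 + l)*(2*l) = 2*l*(-25 + l))
(Q(134) + d((7*(-1))*2))*(-25765 + 22310) = (2*134*(-25 + 134) + (-78 - 7*(-1)*2))*(-25765 + 22310) = (2*134*109 + (-78 - (-7)*2))*(-3455) = (29212 + (-78 - 1*(-14)))*(-3455) = (29212 + (-78 + 14))*(-3455) = (29212 - 64)*(-3455) = 29148*(-3455) = -100706340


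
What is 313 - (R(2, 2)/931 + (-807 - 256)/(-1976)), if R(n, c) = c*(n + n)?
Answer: 30252993/96824 ≈ 312.45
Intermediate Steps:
R(n, c) = 2*c*n (R(n, c) = c*(2*n) = 2*c*n)
313 - (R(2, 2)/931 + (-807 - 256)/(-1976)) = 313 - ((2*2*2)/931 + (-807 - 256)/(-1976)) = 313 - (8*(1/931) - 1063*(-1/1976)) = 313 - (8/931 + 1063/1976) = 313 - 1*52919/96824 = 313 - 52919/96824 = 30252993/96824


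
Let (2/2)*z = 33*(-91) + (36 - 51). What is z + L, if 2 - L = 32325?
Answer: -35341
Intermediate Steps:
L = -32323 (L = 2 - 1*32325 = 2 - 32325 = -32323)
z = -3018 (z = 33*(-91) + (36 - 51) = -3003 - 15 = -3018)
z + L = -3018 - 32323 = -35341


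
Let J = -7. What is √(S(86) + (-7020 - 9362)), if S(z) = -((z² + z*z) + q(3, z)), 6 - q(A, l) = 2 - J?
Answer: I*√31171 ≈ 176.55*I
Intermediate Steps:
q(A, l) = -3 (q(A, l) = 6 - (2 - 1*(-7)) = 6 - (2 + 7) = 6 - 1*9 = 6 - 9 = -3)
S(z) = 3 - 2*z² (S(z) = -((z² + z*z) - 3) = -((z² + z²) - 3) = -(2*z² - 3) = -(-3 + 2*z²) = 3 - 2*z²)
√(S(86) + (-7020 - 9362)) = √((3 - 2*86²) + (-7020 - 9362)) = √((3 - 2*7396) - 16382) = √((3 - 14792) - 16382) = √(-14789 - 16382) = √(-31171) = I*√31171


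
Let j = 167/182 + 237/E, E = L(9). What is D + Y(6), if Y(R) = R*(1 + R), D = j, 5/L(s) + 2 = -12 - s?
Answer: -953027/910 ≈ -1047.3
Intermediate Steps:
L(s) = 5/(-14 - s) (L(s) = 5/(-2 + (-12 - s)) = 5/(-14 - s))
E = -5/23 (E = -5/(14 + 9) = -5/23 ≈ -0.21739)
j = -991247/910 (j = 167/182 + 237/(-5/23) = 167*(1/182) + 237*(-23/5) = 167/182 - 5451/5 = -991247/910 ≈ -1089.3)
D = -991247/910 ≈ -1089.3
D + Y(6) = -991247/910 + 6*(1 + 6) = -991247/910 + 6*7 = -991247/910 + 42 = -953027/910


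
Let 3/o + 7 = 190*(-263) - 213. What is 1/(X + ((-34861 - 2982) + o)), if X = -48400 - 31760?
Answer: -16730/1974190191 ≈ -8.4744e-6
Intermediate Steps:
o = -1/16730 (o = 3/(-7 + (190*(-263) - 213)) = 3/(-7 + (-49970 - 213)) = 3/(-7 - 50183) = 3/(-50190) = 3*(-1/50190) = -1/16730 ≈ -5.9773e-5)
X = -80160
1/(X + ((-34861 - 2982) + o)) = 1/(-80160 + ((-34861 - 2982) - 1/16730)) = 1/(-80160 + (-37843 - 1/16730)) = 1/(-80160 - 633113391/16730) = 1/(-1974190191/16730) = -16730/1974190191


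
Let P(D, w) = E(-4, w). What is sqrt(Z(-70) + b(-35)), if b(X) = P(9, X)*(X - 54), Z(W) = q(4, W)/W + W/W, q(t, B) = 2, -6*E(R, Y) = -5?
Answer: I*sqrt(3227910)/210 ≈ 8.5554*I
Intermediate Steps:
E(R, Y) = 5/6 (E(R, Y) = -1/6*(-5) = 5/6)
P(D, w) = 5/6
Z(W) = 1 + 2/W (Z(W) = 2/W + W/W = 2/W + 1 = 1 + 2/W)
b(X) = -45 + 5*X/6 (b(X) = 5*(X - 54)/6 = 5*(-54 + X)/6 = -45 + 5*X/6)
sqrt(Z(-70) + b(-35)) = sqrt((2 - 70)/(-70) + (-45 + (5/6)*(-35))) = sqrt(-1/70*(-68) + (-45 - 175/6)) = sqrt(34/35 - 445/6) = sqrt(-15371/210) = I*sqrt(3227910)/210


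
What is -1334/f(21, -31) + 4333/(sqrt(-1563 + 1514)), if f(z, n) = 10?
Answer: -667/5 - 619*I ≈ -133.4 - 619.0*I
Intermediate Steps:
-1334/f(21, -31) + 4333/(sqrt(-1563 + 1514)) = -1334/10 + 4333/(sqrt(-1563 + 1514)) = -1334*1/10 + 4333/(sqrt(-49)) = -667/5 + 4333/((7*I)) = -667/5 + 4333*(-I/7) = -667/5 - 619*I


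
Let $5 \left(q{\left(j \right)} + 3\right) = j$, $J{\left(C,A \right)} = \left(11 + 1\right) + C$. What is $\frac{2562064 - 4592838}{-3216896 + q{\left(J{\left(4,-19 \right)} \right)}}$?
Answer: $\frac{128530}{203601} \approx 0.63128$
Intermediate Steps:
$J{\left(C,A \right)} = 12 + C$
$q{\left(j \right)} = -3 + \frac{j}{5}$
$\frac{2562064 - 4592838}{-3216896 + q{\left(J{\left(4,-19 \right)} \right)}} = \frac{2562064 - 4592838}{-3216896 - \left(3 - \frac{12 + 4}{5}\right)} = - \frac{2030774}{-3216896 + \left(-3 + \frac{1}{5} \cdot 16\right)} = - \frac{2030774}{-3216896 + \left(-3 + \frac{16}{5}\right)} = - \frac{2030774}{-3216896 + \frac{1}{5}} = - \frac{2030774}{- \frac{16084479}{5}} = \left(-2030774\right) \left(- \frac{5}{16084479}\right) = \frac{128530}{203601}$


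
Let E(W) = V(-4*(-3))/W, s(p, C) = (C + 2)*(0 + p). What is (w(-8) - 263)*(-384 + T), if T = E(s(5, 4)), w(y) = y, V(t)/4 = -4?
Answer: 1563128/15 ≈ 1.0421e+5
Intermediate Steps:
V(t) = -16 (V(t) = 4*(-4) = -16)
s(p, C) = p*(2 + C) (s(p, C) = (2 + C)*p = p*(2 + C))
E(W) = -16/W
T = -8/15 (T = -16*1/(5*(2 + 4)) = -16/(5*6) = -16/30 = -16*1/30 = -8/15 ≈ -0.53333)
(w(-8) - 263)*(-384 + T) = (-8 - 263)*(-384 - 8/15) = -271*(-5768/15) = 1563128/15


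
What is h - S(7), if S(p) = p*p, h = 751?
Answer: 702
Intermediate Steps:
S(p) = p²
h - S(7) = 751 - 1*7² = 751 - 1*49 = 751 - 49 = 702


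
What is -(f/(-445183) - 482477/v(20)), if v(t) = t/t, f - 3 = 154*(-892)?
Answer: 214790420926/445183 ≈ 4.8248e+5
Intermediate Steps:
f = -137365 (f = 3 + 154*(-892) = 3 - 137368 = -137365)
v(t) = 1
-(f/(-445183) - 482477/v(20)) = -(-137365/(-445183) - 482477/1) = -(-137365*(-1/445183) - 482477*1) = -(137365/445183 - 482477) = -1*(-214790420926/445183) = 214790420926/445183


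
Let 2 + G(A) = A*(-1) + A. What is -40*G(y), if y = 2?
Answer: 80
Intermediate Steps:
G(A) = -2 (G(A) = -2 + (A*(-1) + A) = -2 + (-A + A) = -2 + 0 = -2)
-40*G(y) = -40*(-2) = 80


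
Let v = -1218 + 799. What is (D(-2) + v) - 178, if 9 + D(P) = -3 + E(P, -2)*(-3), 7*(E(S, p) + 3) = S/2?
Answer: -4197/7 ≈ -599.57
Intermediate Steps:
E(S, p) = -3 + S/14 (E(S, p) = -3 + (S/2)/7 = -3 + S/14)
D(P) = -3 - 3*P/14 (D(P) = -9 + (-3 + (-3 + P/14)*(-3)) = -9 + (-3 + (9 - 3*P/14)) = -9 + (6 - 3*P/14) = -3 - 3*P/14)
v = -419
(D(-2) + v) - 178 = ((-3 - 3/14*(-2)) - 419) - 178 = ((-3 + 3/7) - 419) - 178 = (-18/7 - 419) - 178 = -2951/7 - 178 = -4197/7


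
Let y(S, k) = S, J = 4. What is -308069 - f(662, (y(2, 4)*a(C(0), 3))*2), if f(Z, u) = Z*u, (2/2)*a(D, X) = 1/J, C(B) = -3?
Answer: -308731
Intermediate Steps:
a(D, X) = 1/4
-308069 - f(662, (y(2, 4)*a(C(0), 3))*2) = -308069 - 662*(2*(1/4))*2 = -308069 - 662*(1/2)*2 = -308069 - 662 = -308731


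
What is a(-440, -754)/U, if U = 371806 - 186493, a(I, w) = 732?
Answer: 244/61771 ≈ 0.0039501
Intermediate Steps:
U = 185313
a(-440, -754)/U = 732/185313 = 732*(1/185313) = 244/61771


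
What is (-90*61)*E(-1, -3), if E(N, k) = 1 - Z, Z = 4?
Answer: 16470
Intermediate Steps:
E(N, k) = -3 (E(N, k) = 1 - 1*4 = 1 - 4 = -3)
(-90*61)*E(-1, -3) = -90*61*(-3) = -5490*(-3) = 16470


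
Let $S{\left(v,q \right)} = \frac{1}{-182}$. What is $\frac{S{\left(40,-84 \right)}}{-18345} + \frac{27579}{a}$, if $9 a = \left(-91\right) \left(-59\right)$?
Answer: $\frac{9106861649}{196988610} \approx 46.23$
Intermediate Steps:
$S{\left(v,q \right)} = - \frac{1}{182}$
$a = \frac{5369}{9}$ ($a = \frac{\left(-91\right) \left(-59\right)}{9} = \frac{1}{9} \cdot 5369 = \frac{5369}{9} \approx 596.56$)
$\frac{S{\left(40,-84 \right)}}{-18345} + \frac{27579}{a} = - \frac{1}{182 \left(-18345\right)} + \frac{27579}{\frac{5369}{9}} = \left(- \frac{1}{182}\right) \left(- \frac{1}{18345}\right) + 27579 \cdot \frac{9}{5369} = \frac{1}{3338790} + \frac{248211}{5369} = \frac{9106861649}{196988610}$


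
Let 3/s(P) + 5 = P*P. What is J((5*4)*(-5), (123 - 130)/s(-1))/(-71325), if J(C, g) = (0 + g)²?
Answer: -784/641925 ≈ -0.0012213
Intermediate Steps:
s(P) = 3/(-5 + P²) (s(P) = 3/(-5 + P*P) = 3/(-5 + P²))
J(C, g) = g²
J((5*4)*(-5), (123 - 130)/s(-1))/(-71325) = ((123 - 130)/((3/(-5 + (-1)²))))²/(-71325) = (-7/(3/(-5 + 1)))²*(-1/71325) = (-7/(3/(-4)))²*(-1/71325) = (-7/(3*(-¼)))²*(-1/71325) = (-7/(-¾))²*(-1/71325) = (-7*(-4/3))²*(-1/71325) = (28/3)²*(-1/71325) = (784/9)*(-1/71325) = -784/641925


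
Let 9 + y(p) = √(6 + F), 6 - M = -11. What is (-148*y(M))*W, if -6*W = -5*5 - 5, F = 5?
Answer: 6660 - 740*√11 ≈ 4205.7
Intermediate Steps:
M = 17 (M = 6 - 1*(-11) = 6 + 11 = 17)
W = 5 (W = -(-5*5 - 5)/6 = -(-25 - 5)/6 = -⅙*(-30) = 5)
y(p) = -9 + √11 (y(p) = -9 + √(6 + 5) = -9 + √11)
(-148*y(M))*W = -148*(-9 + √11)*5 = (1332 - 148*√11)*5 = 6660 - 740*√11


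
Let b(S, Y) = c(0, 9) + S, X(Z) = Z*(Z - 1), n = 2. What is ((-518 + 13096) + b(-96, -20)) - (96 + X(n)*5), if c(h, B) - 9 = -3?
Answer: 12382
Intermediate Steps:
c(h, B) = 6 (c(h, B) = 9 - 3 = 6)
X(Z) = Z*(-1 + Z)
b(S, Y) = 6 + S
((-518 + 13096) + b(-96, -20)) - (96 + X(n)*5) = ((-518 + 13096) + (6 - 96)) - (96 + (2*(-1 + 2))*5) = (12578 - 90) - (96 + (2*1)*5) = 12488 - (96 + 2*5) = 12488 - (96 + 10) = 12488 - 1*106 = 12488 - 106 = 12382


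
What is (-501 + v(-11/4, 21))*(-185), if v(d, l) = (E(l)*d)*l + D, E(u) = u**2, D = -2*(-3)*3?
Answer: 19203555/4 ≈ 4.8009e+6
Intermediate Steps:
D = 18 (D = 6*3 = 18)
v(d, l) = 18 + d*l**3 (v(d, l) = (l**2*d)*l + 18 = (d*l**2)*l + 18 = d*l**3 + 18 = 18 + d*l**3)
(-501 + v(-11/4, 21))*(-185) = (-501 + (18 - 11/4*21**3))*(-185) = (-501 + (18 - 11*1/4*9261))*(-185) = (-501 + (18 - 11/4*9261))*(-185) = (-501 + (18 - 101871/4))*(-185) = (-501 - 101799/4)*(-185) = -103803/4*(-185) = 19203555/4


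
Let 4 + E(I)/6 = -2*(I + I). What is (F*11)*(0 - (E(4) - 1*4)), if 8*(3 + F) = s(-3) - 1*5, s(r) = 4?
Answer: -8525/2 ≈ -4262.5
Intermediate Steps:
E(I) = -24 - 24*I (E(I) = -24 + 6*(-2*(I + I)) = -24 + 6*(-4*I) = -24 - 24*I)
F = -25/8 (F = -3 + (4 - 1*5)/8 = -3 + (4 - 5)/8 = -3 + (1/8)*(-1) = -3 - 1/8 = -25/8 ≈ -3.1250)
(F*11)*(0 - (E(4) - 1*4)) = (-25/8*11)*(0 - ((-24 - 24*4) - 1*4)) = -275*(0 - ((-24 - 96) - 4))/8 = -275*(0 - (-120 - 4))/8 = -275*(0 - 1*(-124))/8 = -275*(0 + 124)/8 = -275/8*124 = -8525/2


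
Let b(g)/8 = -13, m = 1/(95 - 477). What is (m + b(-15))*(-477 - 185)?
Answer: 13150299/191 ≈ 68850.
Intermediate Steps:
m = -1/382 (m = 1/(-382) = -1/382 ≈ -0.0026178)
b(g) = -104 (b(g) = 8*(-13) = -104)
(m + b(-15))*(-477 - 185) = (-1/382 - 104)*(-477 - 185) = -39729/382*(-662) = 13150299/191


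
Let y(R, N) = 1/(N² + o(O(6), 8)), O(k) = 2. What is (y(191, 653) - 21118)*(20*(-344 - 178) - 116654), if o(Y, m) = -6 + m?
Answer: 1144474797183718/426411 ≈ 2.6840e+9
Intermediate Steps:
y(R, N) = 1/(2 + N²) (y(R, N) = 1/(N² + (-6 + 8)) = 1/(N² + 2) = 1/(2 + N²))
(y(191, 653) - 21118)*(20*(-344 - 178) - 116654) = (1/(2 + 653²) - 21118)*(20*(-344 - 178) - 116654) = (1/(2 + 426409) - 21118)*(20*(-522) - 116654) = (1/426411 - 21118)*(-10440 - 116654) = (1/426411 - 21118)*(-127094) = -9004947497/426411*(-127094) = 1144474797183718/426411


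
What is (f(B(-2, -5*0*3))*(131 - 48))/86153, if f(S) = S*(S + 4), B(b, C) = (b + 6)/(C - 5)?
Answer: -5312/2153825 ≈ -0.0024663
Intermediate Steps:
B(b, C) = (6 + b)/(-5 + C)
f(S) = S*(4 + S)
(f(B(-2, -5*0*3))*(131 - 48))/86153 = ((((6 - 2)/(-5 - 5*0*3))*(4 + (6 - 2)/(-5 - 5*0*3)))*(131 - 48))/86153 = (((4/(-5 + 0*3))*(4 + 4/(-5 + 0*3)))*83)*(1/86153) = (((4/(-5 + 0))*(4 + 4/(-5 + 0)))*83)*(1/86153) = (((4/(-5))*(4 + 4/(-5)))*83)*(1/86153) = (((-⅕*4)*(4 - ⅕*4))*83)*(1/86153) = (-4*(4 - ⅘)/5*83)*(1/86153) = (-⅘*16/5*83)*(1/86153) = -64/25*83*(1/86153) = -5312/25*1/86153 = -5312/2153825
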